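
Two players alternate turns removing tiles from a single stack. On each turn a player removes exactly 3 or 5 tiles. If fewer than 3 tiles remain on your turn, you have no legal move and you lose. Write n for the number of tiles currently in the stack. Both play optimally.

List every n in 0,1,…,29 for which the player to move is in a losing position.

Build the W/L table. Terminal = L. A non-terminal position is W if it has a move to some L; otherwise it is L.
n=0: no move → L
n=1: no move → L
n=2: no move → L
n=3: →0(L), so W
n=4: →1(L), so W
n=5: →2(L), so W
n=6: →1(L), so W
n=7: →2(L), so W
n=8: →5(W), 3(W) — all W, so L
n=9: →6(W), 4(W) — all W, so L
n=10: →7(W), 5(W) — all W, so L
n=11: →8(L), so W
n=12: →9(L), so W
n=13: →10(L), so W
n=14: →9(L), so W
n=15: →10(L), so W
n=16: →13(W), 11(W) — all W, so L
n=17: →14(W), 12(W) — all W, so L
n=18: →15(W), 13(W) — all W, so L
n=19: →16(L), so W
n=20: →17(L), so W
n=21: →18(L), so W
n=22: →17(L), so W
n=23: →18(L), so W
n=24: →21(W), 19(W) — all W, so L
n=25: →22(W), 20(W) — all W, so L
n=26: →23(W), 21(W) — all W, so L
n=27: →24(L), so W
n=28: →25(L), so W
n=29: →26(L), so W
The losing starting values of n are exactly the entries labelled L in this table (12 of them).

0, 1, 2, 8, 9, 10, 16, 17, 18, 24, 25, 26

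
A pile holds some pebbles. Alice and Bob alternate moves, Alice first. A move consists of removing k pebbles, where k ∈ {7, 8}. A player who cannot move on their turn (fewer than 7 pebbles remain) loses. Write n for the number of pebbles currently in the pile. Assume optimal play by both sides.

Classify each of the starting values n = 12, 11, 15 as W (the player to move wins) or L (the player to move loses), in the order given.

12: W, 11: W, 15: L

Build the W/L table. Terminal = L. A non-terminal position is W if it has a move to some L; otherwise it is L.
n=0: no move → L
n=1: no move → L
n=2: no move → L
n=3: no move → L
n=4: no move → L
n=5: no move → L
n=6: no move → L
n=7: →0(L), so W
n=8: →1(L), so W
n=9: →2(L), so W
n=10: →3(L), so W
n=11: →4(L), so W
n=12: →5(L), so W
n=13: →6(L), so W
n=14: →6(L), so W
n=15: →8(W), 7(W) — all W, so L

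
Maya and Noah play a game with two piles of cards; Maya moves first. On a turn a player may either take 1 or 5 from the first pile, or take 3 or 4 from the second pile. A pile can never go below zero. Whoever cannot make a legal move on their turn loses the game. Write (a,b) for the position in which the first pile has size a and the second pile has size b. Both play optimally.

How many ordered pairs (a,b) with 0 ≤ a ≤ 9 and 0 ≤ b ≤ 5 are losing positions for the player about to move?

30

Label each position W (a win for the player to move) or L (a loss). A position with no legal move is L; any other position is W exactly when some move reaches an L, and L when every move reaches a W.
Every move lowers a or b (never raises either), so fill the grid row by row in increasing a, and left to right within a row: each cell's successors are then already labelled.
      b=0  b=1  b=2  b=3  b=4  b=5
a=0:    L    L    L    W    W    W
a=1:    W    W    W    L    L    L
a=2:    L    L    L    W    W    W
a=3:    W    W    W    L    L    L
a=4:    L    L    L    W    W    W
a=5:    W    W    W    L    L    L
a=6:    L    L    L    W    W    W
a=7:    W    W    W    L    L    L
a=8:    L    L    L    W    W    W
a=9:    W    W    W    L    L    L
Cells with no legal move (terminal, hence L): (0,0), (0,1), (0,2).
The remaining L cells, each justified by listing all of its moves:
(1,3): only reaches (0,3)(W), (1,0)(W), all W → L
(1,4): only reaches (0,4)(W), (1,1)(W), (1,0)(W), all W → L
(1,5): only reaches (0,5)(W), (1,2)(W), (1,1)(W), all W → L
(2,0): only reaches (1,0)(W), which is W → L
(2,1): only reaches (1,1)(W), which is W → L
(2,2): only reaches (1,2)(W), which is W → L
(3,3): only reaches (2,3)(W), (3,0)(W), all W → L
(3,4): only reaches (2,4)(W), (3,1)(W), (3,0)(W), all W → L
(3,5): only reaches (2,5)(W), (3,2)(W), (3,1)(W), all W → L
(4,0): only reaches (3,0)(W), which is W → L
(4,1): only reaches (3,1)(W), which is W → L
(4,2): only reaches (3,2)(W), which is W → L
(5,3): only reaches (4,3)(W), (0,3)(W), (5,0)(W), all W → L
(5,4): only reaches (4,4)(W), (0,4)(W), (5,1)(W), (5,0)(W), all W → L
(5,5): only reaches (4,5)(W), (0,5)(W), (5,2)(W), (5,1)(W), all W → L
(6,0): only reaches (5,0)(W), (1,0)(W), all W → L
(6,1): only reaches (5,1)(W), (1,1)(W), all W → L
(6,2): only reaches (5,2)(W), (1,2)(W), all W → L
(7,3): only reaches (6,3)(W), (2,3)(W), (7,0)(W), all W → L
(7,4): only reaches (6,4)(W), (2,4)(W), (7,1)(W), (7,0)(W), all W → L
(7,5): only reaches (6,5)(W), (2,5)(W), (7,2)(W), (7,1)(W), all W → L
(8,0): only reaches (7,0)(W), (3,0)(W), all W → L
(8,1): only reaches (7,1)(W), (3,1)(W), all W → L
(8,2): only reaches (7,2)(W), (3,2)(W), all W → L
(9,3): only reaches (8,3)(W), (4,3)(W), (9,0)(W), all W → L
(9,4): only reaches (8,4)(W), (4,4)(W), (9,1)(W), (9,0)(W), all W → L
(9,5): only reaches (8,5)(W), (4,5)(W), (9,2)(W), (9,1)(W), all W → L
Every other cell has at least one move into one of the L cells above, so it is W.
L cells per row: a=0: 3, a=1: 3, a=2: 3, a=3: 3, a=4: 3, a=5: 3, a=6: 3, a=7: 3, a=8: 3, a=9: 3; total 30.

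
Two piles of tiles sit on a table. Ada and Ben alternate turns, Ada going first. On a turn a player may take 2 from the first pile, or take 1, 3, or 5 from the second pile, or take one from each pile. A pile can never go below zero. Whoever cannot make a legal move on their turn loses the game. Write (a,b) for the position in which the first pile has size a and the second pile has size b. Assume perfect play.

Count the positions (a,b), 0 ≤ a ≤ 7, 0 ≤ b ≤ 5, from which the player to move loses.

Label each position W (a win for the player to move) or L (a loss). A position with no legal move is L; any other position is W exactly when some move reaches an L, and L when every move reaches a W.
Every move lowers a or b (never raises either), so fill the grid row by row in increasing a, and left to right within a row: each cell's successors are then already labelled.
      b=0  b=1  b=2  b=3  b=4  b=5
a=0:    L    W    L    W    L    W
a=1:    L    W    L    W    L    W
a=2:    W    W    W    W    W    W
a=3:    W    L    W    L    W    L
a=4:    L    W    W    W    W    W
a=5:    L    W    L    W    L    W
a=6:    W    W    L    W    L    W
a=7:    W    L    W    W    W    W
Cells with no legal move (terminal, hence L): (0,0), (1,0).
The remaining L cells, each justified by listing all of its moves:
(0,2): only reaches (0,1)(W), which is W → L
(0,4): only reaches (0,3)(W), (0,1)(W), all W → L
(1,2): only reaches (1,1)(W), (0,1)(W), all W → L
(1,4): only reaches (1,3)(W), (1,1)(W), (0,3)(W), all W → L
(3,1): only reaches (1,1)(W), (3,0)(W), (2,0)(W), all W → L
(3,3): only reaches (1,3)(W), (3,2)(W), (3,0)(W), (2,2)(W), all W → L
(3,5): only reaches (1,5)(W), (3,4)(W), (3,2)(W), (3,0)(W), (2,4)(W), all W → L
(4,0): only reaches (2,0)(W), which is W → L
(5,0): only reaches (3,0)(W), which is W → L
(5,2): only reaches (3,2)(W), (5,1)(W), (4,1)(W), all W → L
(5,4): only reaches (3,4)(W), (5,3)(W), (5,1)(W), (4,3)(W), all W → L
(6,2): only reaches (4,2)(W), (6,1)(W), (5,1)(W), all W → L
(6,4): only reaches (4,4)(W), (6,3)(W), (6,1)(W), (5,3)(W), all W → L
(7,1): only reaches (5,1)(W), (7,0)(W), (6,0)(W), all W → L
Every other cell has at least one move into one of the L cells above, so it is W.
L cells per row: a=0: 3, a=1: 3, a=2: 0, a=3: 3, a=4: 1, a=5: 3, a=6: 2, a=7: 1; total 16.

16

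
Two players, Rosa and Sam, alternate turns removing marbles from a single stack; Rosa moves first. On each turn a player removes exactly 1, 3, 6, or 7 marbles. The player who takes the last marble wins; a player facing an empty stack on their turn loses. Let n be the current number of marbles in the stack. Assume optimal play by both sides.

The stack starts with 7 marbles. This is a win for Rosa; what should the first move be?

Positions with no move are L. A position that does have a move is losing for the player to move precisely when every available move leads to a winning position for the opponent. Fill in the labels:
n=0: no move → L
n=1: can move to 0, which is L ⇒ W
n=2: the only move is to 1(W), a W ⇒ L
n=3: can move to 2, which is L ⇒ W
n=4: moves to 3(W), 1(W); every one is W ⇒ L
n=5: can move to 4, which is L ⇒ W
n=6: can move to 0, which is L ⇒ W
n=7: can move to 4, which is L ⇒ W
From 7, the L positions reachable in one move are: 4, 0. Any move reaching one of these is winning.

Remove 3, leaving 4.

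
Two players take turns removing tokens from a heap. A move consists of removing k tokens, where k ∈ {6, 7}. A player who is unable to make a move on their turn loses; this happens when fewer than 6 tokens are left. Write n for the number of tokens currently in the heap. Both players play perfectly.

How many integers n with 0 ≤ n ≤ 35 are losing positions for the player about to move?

Compute win/loss labels from the base case upward. A position with no move is L. Any other position is W if it can reach an L in one move, else L.
n=0: no move → L
n=1: no move → L
n=2: no move → L
n=3: no move → L
n=4: no move → L
n=5: no move → L
n=6: →0(L), so W
n=7: →1(L), so W
n=8: →2(L), so W
n=9: →3(L), so W
n=10: →4(L), so W
n=11: →5(L), so W
n=12: →5(L), so W
n=13: →7(W), 6(W) — all W, so L
n=14: →8(W), 7(W) — all W, so L
n=15: →9(W), 8(W) — all W, so L
n=16: →10(W), 9(W) — all W, so L
n=17: →11(W), 10(W) — all W, so L
n=18: →12(W), 11(W) — all W, so L
n=19: →13(L), so W
n=20: →14(L), so W
n=21: →15(L), so W
n=22: →16(L), so W
n=23: →17(L), so W
n=24: →18(L), so W
n=25: →18(L), so W
n=26: →20(W), 19(W) — all W, so L
n=27: →21(W), 20(W) — all W, so L
n=28: →22(W), 21(W) — all W, so L
n=29: →23(W), 22(W) — all W, so L
n=30: →24(W), 23(W) — all W, so L
n=31: →25(W), 24(W) — all W, so L
n=32: →26(L), so W
n=33: →27(L), so W
n=34: →28(L), so W
n=35: →29(L), so W
L entries with 0 ≤ n ≤ 35: n = 0, 1, 2, 3, 4, 5, 13, 14, 15, 16, 17, 18, 26, 27, 28, 29, 30, 31; that makes 18.

18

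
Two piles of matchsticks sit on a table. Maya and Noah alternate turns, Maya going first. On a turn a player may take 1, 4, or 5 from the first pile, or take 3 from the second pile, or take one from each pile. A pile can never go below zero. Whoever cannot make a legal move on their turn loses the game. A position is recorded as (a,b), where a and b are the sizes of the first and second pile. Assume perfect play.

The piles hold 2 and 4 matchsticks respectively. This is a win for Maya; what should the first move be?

Move to (1,4).

Use the standard recursion: the mover loses at a terminal position; elsewhere, the mover wins exactly when some move hands the opponent an L position.
No move ever increases a pile, so every position that can arise here has a ≤ 2 and b ≤ 4; it is enough to label the cells with 0 ≤ a ≤ 2 and 0 ≤ b ≤ 4.
Every move lowers a or b (never raises either), so fill the grid row by row in increasing a, and left to right within a row: each cell's successors are then already labelled.
      b=0  b=1  b=2  b=3  b=4
a=0:    L    L    L    W    W
a=1:    W    W    W    W    L
a=2:    L    L    L    W    W
Cells with no legal move (terminal, hence L): (0,0), (0,1), (0,2).
The remaining L cells, each justified by listing all of its moves:
(1,4): moves to (0,4)(W), (1,1)(W), (0,3)(W); every one is W ⇒ L
(2,0): the only move is to (1,0)(W), a W ⇒ L
(2,1): moves to (1,1)(W), (1,0)(W); every one is W ⇒ L
(2,2): moves to (1,2)(W), (1,1)(W); every one is W ⇒ L
Every other cell has at least one move into one of the L cells above, so it is W.
From (2,4), the L positions reachable in one move are: (1,4), (2,1). Any move reaching one of these is winning.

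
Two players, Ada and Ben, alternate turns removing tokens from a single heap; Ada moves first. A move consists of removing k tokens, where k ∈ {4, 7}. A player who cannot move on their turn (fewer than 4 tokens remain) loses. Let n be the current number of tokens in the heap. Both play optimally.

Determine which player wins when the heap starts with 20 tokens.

Compute win/loss labels from the base case upward. A position with no move is L. Any other position is W if it can reach an L in one move, else L.
n=0: no move → L
n=1: no move → L
n=2: no move → L
n=3: no move → L
n=4: can move to 0, which is L ⇒ W
n=5: can move to 1, which is L ⇒ W
n=6: can move to 2, which is L ⇒ W
n=7: can move to 3, which is L ⇒ W
n=8: can move to 1, which is L ⇒ W
n=9: can move to 2, which is L ⇒ W
n=10: can move to 3, which is L ⇒ W
n=11: moves to 7(W), 4(W); every one is W ⇒ L
n=12: moves to 8(W), 5(W); every one is W ⇒ L
n=13: moves to 9(W), 6(W); every one is W ⇒ L
n=14: moves to 10(W), 7(W); every one is W ⇒ L
n=15: can move to 11, which is L ⇒ W
n=16: can move to 12, which is L ⇒ W
n=17: can move to 13, which is L ⇒ W
n=18: can move to 14, which is L ⇒ W
n=19: can move to 12, which is L ⇒ W
n=20: can move to 13, which is L ⇒ W
From 20 Ada can remove 7, leaving 13, reaching an L position.

Ada wins.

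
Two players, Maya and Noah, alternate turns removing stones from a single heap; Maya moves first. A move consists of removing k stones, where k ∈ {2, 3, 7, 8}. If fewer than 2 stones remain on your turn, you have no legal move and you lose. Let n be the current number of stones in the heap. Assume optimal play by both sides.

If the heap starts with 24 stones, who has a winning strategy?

Maya wins.

Build the W/L table. Terminal = L. A non-terminal position is W if it has a move to some L; otherwise it is L.
n=0: no move → L
n=1: no move → L
n=2: can move to 0, which is L ⇒ W
n=3: can move to 1, which is L ⇒ W
n=4: can move to 1, which is L ⇒ W
n=5: moves to 3(W), 2(W); every one is W ⇒ L
n=6: moves to 4(W), 3(W); every one is W ⇒ L
n=7: can move to 5, which is L ⇒ W
n=8: can move to 6, which is L ⇒ W
n=9: can move to 6, which is L ⇒ W
n=10: moves to 8(W), 7(W), 3(W), 2(W); every one is W ⇒ L
n=11: moves to 9(W), 8(W), 4(W), 3(W); every one is W ⇒ L
n=12: can move to 10, which is L ⇒ W
n=13: can move to 11, which is L ⇒ W
n=14: can move to 11, which is L ⇒ W
n=15: moves to 13(W), 12(W), 8(W), 7(W); every one is W ⇒ L
n=16: moves to 14(W), 13(W), 9(W), 8(W); every one is W ⇒ L
n=17: can move to 15, which is L ⇒ W
n=18: can move to 16, which is L ⇒ W
n=19: can move to 16, which is L ⇒ W
n=20: moves to 18(W), 17(W), 13(W), 12(W); every one is W ⇒ L
n=21: moves to 19(W), 18(W), 14(W), 13(W); every one is W ⇒ L
n=22: can move to 20, which is L ⇒ W
n=23: can move to 21, which is L ⇒ W
n=24: can move to 21, which is L ⇒ W
The starting position 24 is W: Maya should remove 3, leaving 21, handing over an L position.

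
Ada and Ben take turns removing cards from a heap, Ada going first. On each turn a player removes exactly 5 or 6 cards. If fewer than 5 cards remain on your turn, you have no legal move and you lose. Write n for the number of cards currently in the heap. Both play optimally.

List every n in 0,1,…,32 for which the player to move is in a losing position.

0, 1, 2, 3, 4, 11, 12, 13, 14, 15, 22, 23, 24, 25, 26

Label each position W (a win for the player to move) or L (a loss). A position with no legal move is L; any other position is W exactly when some move reaches an L, and L when every move reaches a W.
n=0: no move → L
n=1: no move → L
n=2: no move → L
n=3: no move → L
n=4: no move → L
n=5: can move to 0, which is L ⇒ W
n=6: can move to 1, which is L ⇒ W
n=7: can move to 2, which is L ⇒ W
n=8: can move to 3, which is L ⇒ W
n=9: can move to 4, which is L ⇒ W
n=10: can move to 4, which is L ⇒ W
n=11: moves to 6(W), 5(W); every one is W ⇒ L
n=12: moves to 7(W), 6(W); every one is W ⇒ L
n=13: moves to 8(W), 7(W); every one is W ⇒ L
n=14: moves to 9(W), 8(W); every one is W ⇒ L
n=15: moves to 10(W), 9(W); every one is W ⇒ L
n=16: can move to 11, which is L ⇒ W
n=17: can move to 12, which is L ⇒ W
n=18: can move to 13, which is L ⇒ W
n=19: can move to 14, which is L ⇒ W
n=20: can move to 15, which is L ⇒ W
n=21: can move to 15, which is L ⇒ W
n=22: moves to 17(W), 16(W); every one is W ⇒ L
n=23: moves to 18(W), 17(W); every one is W ⇒ L
n=24: moves to 19(W), 18(W); every one is W ⇒ L
n=25: moves to 20(W), 19(W); every one is W ⇒ L
n=26: moves to 21(W), 20(W); every one is W ⇒ L
n=27: can move to 22, which is L ⇒ W
n=28: can move to 23, which is L ⇒ W
n=29: can move to 24, which is L ⇒ W
n=30: can move to 25, which is L ⇒ W
n=31: can move to 26, which is L ⇒ W
n=32: can move to 26, which is L ⇒ W
Reading off the rows marked L gives the requested list; there are 15 such values of n.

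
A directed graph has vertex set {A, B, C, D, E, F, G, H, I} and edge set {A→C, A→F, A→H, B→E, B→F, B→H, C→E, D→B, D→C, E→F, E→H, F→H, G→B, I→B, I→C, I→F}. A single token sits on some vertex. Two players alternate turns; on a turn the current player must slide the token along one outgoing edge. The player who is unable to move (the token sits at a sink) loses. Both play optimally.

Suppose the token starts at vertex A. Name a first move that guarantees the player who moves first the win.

Work bottom-up. With no move the player to move loses. Otherwise the position is W if at least one move leads to an L position for the opponent, and L if every move leads to a W.
Every edge goes from a vertex to one that appears earlier in the order H, F, E, C, B, D, I, A, G, so processing vertices in that order labels each vertex after all of its successors.
H: no outgoing edge → L
F: reaches L-position H → W
E: reaches L-position H → W
C: only reaches E(W), which is W → L
B: reaches L-position H → W
D: reaches L-position C → W
I: reaches L-position C → W
A: reaches L-position C → W
G: only reaches B(W), which is W → L
From A, the L positions reachable in one move are: C, H. Any move reaching one of these is winning.

Move to C.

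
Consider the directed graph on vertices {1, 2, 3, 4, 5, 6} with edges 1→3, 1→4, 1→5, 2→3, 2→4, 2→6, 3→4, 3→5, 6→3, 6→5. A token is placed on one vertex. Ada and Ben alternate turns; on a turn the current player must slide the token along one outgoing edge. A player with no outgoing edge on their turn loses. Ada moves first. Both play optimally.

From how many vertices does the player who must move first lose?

2

Label each position W (a win for the player to move) or L (a loss). A position with no legal move is L; any other position is W exactly when some move reaches an L, and L when every move reaches a W.
Every edge goes from a vertex to one that appears earlier in the order 4, 5, 3, 6, 2, 1, so processing vertices in that order labels each vertex after all of its successors.
4: no outgoing edge → L
5: no outgoing edge → L
3: can move to 5, which is L ⇒ W
6: can move to 5, which is L ⇒ W
2: can move to 4, which is L ⇒ W
1: can move to 5, which is L ⇒ W
The L vertices are 4, 5; that is 2 in all.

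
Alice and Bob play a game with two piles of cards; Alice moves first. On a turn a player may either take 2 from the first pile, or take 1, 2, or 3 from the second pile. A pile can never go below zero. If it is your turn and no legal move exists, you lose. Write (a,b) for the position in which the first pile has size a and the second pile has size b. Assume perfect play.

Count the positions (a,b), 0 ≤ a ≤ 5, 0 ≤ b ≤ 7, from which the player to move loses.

Label each position W (a win for the player to move) or L (a loss). A position with no legal move is L; any other position is W exactly when some move reaches an L, and L when every move reaches a W.
Every move lowers a or b (never raises either), so fill the grid row by row in increasing a, and left to right within a row: each cell's successors are then already labelled.
      b=0  b=1  b=2  b=3  b=4  b=5  b=6  b=7
a=0:    L    W    W    W    L    W    W    W
a=1:    L    W    W    W    L    W    W    W
a=2:    W    L    W    W    W    L    W    W
a=3:    W    L    W    W    W    L    W    W
a=4:    L    W    W    W    L    W    W    W
a=5:    L    W    W    W    L    W    W    W
Cells with no legal move (terminal, hence L): (0,0), (1,0).
The remaining L cells, each justified by listing all of its moves:
(0,4): L (options (0,3)(W), (0,2)(W), (0,1)(W) are all W)
(1,4): L (options (1,3)(W), (1,2)(W), (1,1)(W) are all W)
(2,1): L (options (0,1)(W), (2,0)(W) are all W)
(2,5): L (options (0,5)(W), (2,4)(W), (2,3)(W), (2,2)(W) are all W)
(3,1): L (options (1,1)(W), (3,0)(W) are all W)
(3,5): L (options (1,5)(W), (3,4)(W), (3,3)(W), (3,2)(W) are all W)
(4,0): L (sole option (2,0)(W) is W)
(4,4): L (options (2,4)(W), (4,3)(W), (4,2)(W), (4,1)(W) are all W)
(5,0): L (sole option (3,0)(W) is W)
(5,4): L (options (3,4)(W), (5,3)(W), (5,2)(W), (5,1)(W) are all W)
Every other cell has at least one move into one of the L cells above, so it is W.
L cells per row: a=0: 2, a=1: 2, a=2: 2, a=3: 2, a=4: 2, a=5: 2; total 12.

12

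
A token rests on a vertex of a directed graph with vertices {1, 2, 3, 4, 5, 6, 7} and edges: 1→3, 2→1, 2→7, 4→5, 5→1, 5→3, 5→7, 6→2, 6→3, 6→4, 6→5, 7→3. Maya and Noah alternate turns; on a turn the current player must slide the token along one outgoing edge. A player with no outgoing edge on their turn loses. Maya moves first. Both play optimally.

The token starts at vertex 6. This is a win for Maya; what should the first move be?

Use the standard recursion: the mover loses at a terminal position; elsewhere, the mover wins exactly when some move hands the opponent an L position.
Every edge goes from a vertex to one that appears earlier in the order 3, 7, 1, 2, 5, 4, 6, so processing vertices in that order labels each vertex after all of its successors.
3: no outgoing edge → L
7: W (go to 3, an L position)
1: W (go to 3, an L position)
2: L (options 1(W), 7(W) are all W)
5: W (go to 3, an L position)
4: L (sole option 5(W) is W)
6: W (go to 4, an L position)
From 6, the L positions reachable in one move are: 4, 2, 3. Any move reaching one of these is winning.

Move to 4.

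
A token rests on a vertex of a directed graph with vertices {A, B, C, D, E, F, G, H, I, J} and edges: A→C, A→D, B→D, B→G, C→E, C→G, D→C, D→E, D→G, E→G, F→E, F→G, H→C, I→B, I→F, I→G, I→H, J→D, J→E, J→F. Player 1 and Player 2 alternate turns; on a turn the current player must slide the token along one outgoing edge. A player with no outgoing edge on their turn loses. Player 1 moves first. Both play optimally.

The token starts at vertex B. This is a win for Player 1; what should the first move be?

Compute win/loss labels from the base case upward. A position with no move is L. Any other position is W if it can reach an L in one move, else L.
Every edge goes from a vertex to one that appears earlier in the order G, E, C, D, F, A, H, J, B, I, so processing vertices in that order labels each vertex after all of its successors.
G: no outgoing edge → L
E: W (go to G, an L position)
C: W (go to G, an L position)
D: W (go to G, an L position)
F: W (go to G, an L position)
A: L (options D(W), C(W) are all W)
H: L (sole option C(W) is W)
J: L (options F(W), D(W), E(W) are all W)
B: W (go to G, an L position)
I: W (go to H, an L position)
From B, the L positions reachable in one move are: G.

Move to G.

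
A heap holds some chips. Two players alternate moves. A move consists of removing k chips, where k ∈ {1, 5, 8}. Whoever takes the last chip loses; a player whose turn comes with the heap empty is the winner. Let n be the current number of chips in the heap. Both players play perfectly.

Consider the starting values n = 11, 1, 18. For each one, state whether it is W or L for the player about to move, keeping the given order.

Classify positions by backward induction: terminal positions (no move available) are W. From any other position, the mover wins iff some move reaches an L.
n=0: no move; the opponent has just taken the last chip and therefore loses → W
n=1: the only move is to 0(W), a W ⇒ L
n=2: can move to 1, which is L ⇒ W
n=3: the only move is to 2(W), a W ⇒ L
n=4: can move to 3, which is L ⇒ W
n=5: moves to 4(W), 0(W); every one is W ⇒ L
n=6: can move to 5, which is L ⇒ W
n=7: moves to 6(W), 2(W); every one is W ⇒ L
n=8: can move to 7, which is L ⇒ W
n=9: can move to 1, which is L ⇒ W
n=10: can move to 5, which is L ⇒ W
n=11: can move to 3, which is L ⇒ W
n=12: can move to 7, which is L ⇒ W
n=13: can move to 5, which is L ⇒ W
n=14: moves to 13(W), 9(W), 6(W); every one is W ⇒ L
n=15: can move to 14, which is L ⇒ W
n=16: moves to 15(W), 11(W), 8(W); every one is W ⇒ L
n=17: can move to 16, which is L ⇒ W
n=18: moves to 17(W), 13(W), 10(W); every one is W ⇒ L

11: W, 1: L, 18: L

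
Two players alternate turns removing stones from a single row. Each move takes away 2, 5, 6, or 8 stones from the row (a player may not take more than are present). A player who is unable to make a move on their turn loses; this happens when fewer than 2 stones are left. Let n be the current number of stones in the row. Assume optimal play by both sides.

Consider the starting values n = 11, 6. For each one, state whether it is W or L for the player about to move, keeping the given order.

Classify positions by backward induction: terminal positions (no move available) are L. From any other position, the mover wins iff some move reaches an L.
n=0: no move → L
n=1: no move → L
n=2: can move to 0, which is L ⇒ W
n=3: can move to 1, which is L ⇒ W
n=4: the only move is to 2(W), a W ⇒ L
n=5: can move to 0, which is L ⇒ W
n=6: can move to 4, which is L ⇒ W
n=7: can move to 1, which is L ⇒ W
n=8: can move to 0, which is L ⇒ W
n=9: can move to 4, which is L ⇒ W
n=10: can move to 4, which is L ⇒ W
n=11: moves to 9(W), 6(W), 5(W), 3(W); every one is W ⇒ L

11: L, 6: W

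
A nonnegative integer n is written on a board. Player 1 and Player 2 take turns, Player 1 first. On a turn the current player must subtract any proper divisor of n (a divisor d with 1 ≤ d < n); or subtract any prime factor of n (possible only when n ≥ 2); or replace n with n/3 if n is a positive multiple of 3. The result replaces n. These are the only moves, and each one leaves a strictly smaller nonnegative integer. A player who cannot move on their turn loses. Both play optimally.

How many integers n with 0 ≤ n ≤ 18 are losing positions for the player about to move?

Build the W/L table. Terminal = L. A non-terminal position is W if it has a move to some L; otherwise it is L.
n=0: no move → L
n=1: no move → L
n=2: can move to 0, which is L ⇒ W
n=3: can move to 0, which is L ⇒ W
n=4: moves to 2(W), 3(W); every one is W ⇒ L
n=5: can move to 0, which is L ⇒ W
n=6: can move to 4, which is L ⇒ W
n=7: can move to 0, which is L ⇒ W
n=8: can move to 4, which is L ⇒ W
n=9: moves to 3(W), 6(W), 8(W); every one is W ⇒ L
n=10: can move to 9, which is L ⇒ W
n=11: can move to 0, which is L ⇒ W
n=12: can move to 4, which is L ⇒ W
n=13: can move to 0, which is L ⇒ W
n=14: moves to 7(W), 12(W), 13(W); every one is W ⇒ L
n=15: can move to 14, which is L ⇒ W
n=16: can move to 14, which is L ⇒ W
n=17: can move to 0, which is L ⇒ W
n=18: can move to 9, which is L ⇒ W
L entries with 0 ≤ n ≤ 18: n = 0, 1, 4, 9, 14; that makes 5.

5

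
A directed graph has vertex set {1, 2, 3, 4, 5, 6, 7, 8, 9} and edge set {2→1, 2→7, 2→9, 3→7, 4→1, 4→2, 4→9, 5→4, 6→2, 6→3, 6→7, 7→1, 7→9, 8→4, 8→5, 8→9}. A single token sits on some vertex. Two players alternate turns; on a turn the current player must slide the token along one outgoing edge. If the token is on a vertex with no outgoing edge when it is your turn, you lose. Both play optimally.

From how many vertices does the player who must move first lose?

4

Positions with no move are L. A position that does have a move is losing for the player to move precisely when every available move leads to a winning position for the opponent. Fill in the labels:
Every edge goes from a vertex to one that appears earlier in the order 1, 9, 7, 2, 3, 6, 4, 5, 8, so processing vertices in that order labels each vertex after all of its successors.
1: no outgoing edge → L
9: no outgoing edge → L
7: →9(L), so W
2: →9(L), so W
3: →7(W) only, which is W, so L
6: →3(L), so W
4: →9(L), so W
5: →4(W) only, which is W, so L
8: →5(L), so W
The L vertices are 1, 3, 5, 9; that is 4 in all.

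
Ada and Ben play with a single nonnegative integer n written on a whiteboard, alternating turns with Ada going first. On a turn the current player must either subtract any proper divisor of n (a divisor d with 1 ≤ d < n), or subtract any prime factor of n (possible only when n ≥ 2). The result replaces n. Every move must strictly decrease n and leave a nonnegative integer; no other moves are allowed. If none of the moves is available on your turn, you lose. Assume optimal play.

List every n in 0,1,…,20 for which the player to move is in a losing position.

Positions with no move are L. A position that does have a move is losing for the player to move precisely when every available move leads to a winning position for the opponent. Fill in the labels:
n=0: no move → L
n=1: no move → L
n=2: can move to 0, which is L ⇒ W
n=3: can move to 0, which is L ⇒ W
n=4: moves to 2(W), 3(W); every one is W ⇒ L
n=5: can move to 0, which is L ⇒ W
n=6: can move to 4, which is L ⇒ W
n=7: can move to 0, which is L ⇒ W
n=8: can move to 4, which is L ⇒ W
n=9: moves to 6(W), 8(W); every one is W ⇒ L
n=10: can move to 9, which is L ⇒ W
n=11: can move to 0, which is L ⇒ W
n=12: can move to 9, which is L ⇒ W
n=13: can move to 0, which is L ⇒ W
n=14: moves to 7(W), 12(W), 13(W); every one is W ⇒ L
n=15: can move to 14, which is L ⇒ W
n=16: can move to 14, which is L ⇒ W
n=17: can move to 0, which is L ⇒ W
n=18: can move to 9, which is L ⇒ W
n=19: can move to 0, which is L ⇒ W
n=20: moves to 10(W), 15(W), 16(W), 18(W), 19(W); every one is W ⇒ L
The losing starting values of n are exactly the entries labelled L in this table (6 of them).

0, 1, 4, 9, 14, 20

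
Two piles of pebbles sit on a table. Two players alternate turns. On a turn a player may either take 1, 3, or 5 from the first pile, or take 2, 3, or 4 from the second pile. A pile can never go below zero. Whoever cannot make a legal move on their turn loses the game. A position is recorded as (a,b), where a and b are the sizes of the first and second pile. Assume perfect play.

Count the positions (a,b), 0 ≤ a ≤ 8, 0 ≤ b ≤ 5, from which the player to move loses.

Classify positions by backward induction: terminal positions (no move available) are L. From any other position, the mover wins iff some move reaches an L.
Every move lowers a or b (never raises either), so fill the grid row by row in increasing a, and left to right within a row: each cell's successors are then already labelled.
      b=0  b=1  b=2  b=3  b=4  b=5
a=0:    L    L    W    W    W    W
a=1:    W    W    L    L    W    W
a=2:    L    L    W    W    W    W
a=3:    W    W    L    L    W    W
a=4:    L    L    W    W    W    W
a=5:    W    W    L    L    W    W
a=6:    L    L    W    W    W    W
a=7:    W    W    L    L    W    W
a=8:    L    L    W    W    W    W
Cells with no legal move (terminal, hence L): (0,0), (0,1).
The remaining L cells, each justified by listing all of its moves:
(1,2): only reaches (0,2)(W), (1,0)(W), all W → L
(1,3): only reaches (0,3)(W), (1,1)(W), (1,0)(W), all W → L
(2,0): only reaches (1,0)(W), which is W → L
(2,1): only reaches (1,1)(W), which is W → L
(3,2): only reaches (2,2)(W), (0,2)(W), (3,0)(W), all W → L
(3,3): only reaches (2,3)(W), (0,3)(W), (3,1)(W), (3,0)(W), all W → L
(4,0): only reaches (3,0)(W), (1,0)(W), all W → L
(4,1): only reaches (3,1)(W), (1,1)(W), all W → L
(5,2): only reaches (4,2)(W), (2,2)(W), (0,2)(W), (5,0)(W), all W → L
(5,3): only reaches (4,3)(W), (2,3)(W), (0,3)(W), (5,1)(W), (5,0)(W), all W → L
(6,0): only reaches (5,0)(W), (3,0)(W), (1,0)(W), all W → L
(6,1): only reaches (5,1)(W), (3,1)(W), (1,1)(W), all W → L
(7,2): only reaches (6,2)(W), (4,2)(W), (2,2)(W), (7,0)(W), all W → L
(7,3): only reaches (6,3)(W), (4,3)(W), (2,3)(W), (7,1)(W), (7,0)(W), all W → L
(8,0): only reaches (7,0)(W), (5,0)(W), (3,0)(W), all W → L
(8,1): only reaches (7,1)(W), (5,1)(W), (3,1)(W), all W → L
Every other cell has at least one move into one of the L cells above, so it is W.
L cells per row: a=0: 2, a=1: 2, a=2: 2, a=3: 2, a=4: 2, a=5: 2, a=6: 2, a=7: 2, a=8: 2; total 18.

18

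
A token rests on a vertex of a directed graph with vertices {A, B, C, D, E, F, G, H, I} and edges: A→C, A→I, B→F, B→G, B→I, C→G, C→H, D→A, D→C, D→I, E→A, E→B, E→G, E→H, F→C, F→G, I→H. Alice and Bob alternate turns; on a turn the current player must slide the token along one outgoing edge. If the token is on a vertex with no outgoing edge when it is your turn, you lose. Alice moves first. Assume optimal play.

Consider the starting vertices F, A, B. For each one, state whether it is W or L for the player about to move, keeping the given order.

Build the W/L table. Terminal = L. A non-terminal position is W if it has a move to some L; otherwise it is L.
Every edge goes from a vertex to one that appears earlier in the order G, H, C, F, I, A, B, E, D, so processing vertices in that order labels each vertex after all of its successors.
G: no outgoing edge → L
H: no outgoing edge → L
C: →H(L), so W
F: →G(L), so W
I: →H(L), so W
A: →I(W), C(W) — all W, so L
B: →G(L), so W
E: →A(L), so W
D: →A(L), so W

F: W, A: L, B: W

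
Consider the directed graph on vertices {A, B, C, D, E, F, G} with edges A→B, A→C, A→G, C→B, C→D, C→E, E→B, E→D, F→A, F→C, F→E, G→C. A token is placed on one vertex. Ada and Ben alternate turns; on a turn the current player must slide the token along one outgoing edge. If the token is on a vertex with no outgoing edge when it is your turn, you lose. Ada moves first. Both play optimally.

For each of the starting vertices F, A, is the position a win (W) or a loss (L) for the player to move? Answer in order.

Compute win/loss labels from the base case upward. A position with no move is L. Any other position is W if it can reach an L in one move, else L.
Every edge goes from a vertex to one that appears earlier in the order D, B, E, C, G, A, F, so processing vertices in that order labels each vertex after all of its successors.
D: no outgoing edge → L
B: no outgoing edge → L
E: W (go to B, an L position)
C: W (go to B, an L position)
G: L (sole option C(W) is W)
A: W (go to G, an L position)
F: L (options A(W), C(W), E(W) are all W)

F: L, A: W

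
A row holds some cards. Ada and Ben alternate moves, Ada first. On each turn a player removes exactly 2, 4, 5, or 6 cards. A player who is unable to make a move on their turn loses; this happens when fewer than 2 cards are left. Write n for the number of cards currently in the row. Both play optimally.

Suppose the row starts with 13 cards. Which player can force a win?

Ada wins.

Work bottom-up. With no move the player to move loses. Otherwise the position is W if at least one move leads to an L position for the opponent, and L if every move leads to a W.
n=0: no move → L
n=1: no move → L
n=2: reaches L-position 0 → W
n=3: reaches L-position 1 → W
n=4: reaches L-position 0 → W
n=5: reaches L-position 1 → W
n=6: reaches L-position 1 → W
n=7: reaches L-position 1 → W
n=8: only reaches 6(W), 4(W), 3(W), 2(W), all W → L
n=9: only reaches 7(W), 5(W), 4(W), 3(W), all W → L
n=10: reaches L-position 8 → W
n=11: reaches L-position 9 → W
n=12: reaches L-position 8 → W
n=13: reaches L-position 9 → W
From 13 Ada can remove 4, leaving 9, reaching an L position.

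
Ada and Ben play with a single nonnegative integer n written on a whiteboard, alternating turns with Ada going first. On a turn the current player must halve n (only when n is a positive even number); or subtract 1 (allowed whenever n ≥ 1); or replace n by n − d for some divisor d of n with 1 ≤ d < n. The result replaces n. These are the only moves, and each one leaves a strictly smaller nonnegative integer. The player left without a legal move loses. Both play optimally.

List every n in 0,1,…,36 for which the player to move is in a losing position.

0, 2, 5, 7, 9, 11, 13, 15, 17, 19, 21, 23, 25, 27, 29, 31, 33, 35

Label each position W (a win for the player to move) or L (a loss). A position with no legal move is L; any other position is W exactly when some move reaches an L, and L when every move reaches a W.
n=0: no move → L
n=1: →0(L), so W
n=2: →1(W) only, which is W, so L
n=3: →2(L), so W
n=4: →2(L), so W
n=5: →4(W) only, which is W, so L
n=6: →5(L), so W
n=7: →6(W) only, which is W, so L
n=8: →7(L), so W
n=9: →6(W), 8(W) — all W, so L
n=10: →5(L), so W
n=11: →10(W) only, which is W, so L
n=12: →9(L), so W
n=13: →12(W) only, which is W, so L
n=14: →7(L), so W
n=15: →10(W), 12(W), 14(W) — all W, so L
n=16: →15(L), so W
n=17: →16(W) only, which is W, so L
n=18: →9(L), so W
n=19: →18(W) only, which is W, so L
n=20: →15(L), so W
n=21: →14(W), 18(W), 20(W) — all W, so L
n=22: →11(L), so W
n=23: →22(W) only, which is W, so L
n=24: →21(L), so W
n=25: →20(W), 24(W) — all W, so L
n=26: →13(L), so W
n=27: →18(W), 24(W), 26(W) — all W, so L
n=28: →21(L), so W
n=29: →28(W) only, which is W, so L
n=30: →15(L), so W
n=31: →30(W) only, which is W, so L
n=32: →31(L), so W
n=33: →22(W), 30(W), 32(W) — all W, so L
n=34: →17(L), so W
n=35: →28(W), 30(W), 34(W) — all W, so L
n=36: →27(L), so W
Reading off the rows marked L gives the requested list; there are 18 such values of n.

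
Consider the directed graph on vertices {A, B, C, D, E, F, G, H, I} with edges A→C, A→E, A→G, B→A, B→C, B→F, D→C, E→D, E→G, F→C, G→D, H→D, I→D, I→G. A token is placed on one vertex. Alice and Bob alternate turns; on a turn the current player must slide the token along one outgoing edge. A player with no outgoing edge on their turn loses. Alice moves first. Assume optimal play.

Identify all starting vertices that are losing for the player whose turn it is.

C, G, H

Positions with no move are L. A position that does have a move is losing for the player to move precisely when every available move leads to a winning position for the opponent. Fill in the labels:
Every edge goes from a vertex to one that appears earlier in the order C, D, F, G, E, A, H, I, B, so processing vertices in that order labels each vertex after all of its successors.
C: no outgoing edge → L
D: W (go to C, an L position)
F: W (go to C, an L position)
G: L (sole option D(W) is W)
E: W (go to G, an L position)
A: W (go to G, an L position)
H: L (sole option D(W) is W)
I: W (go to G, an L position)
B: W (go to C, an L position)
Reading off the rows marked L gives the requested list; there are 3 such vertices.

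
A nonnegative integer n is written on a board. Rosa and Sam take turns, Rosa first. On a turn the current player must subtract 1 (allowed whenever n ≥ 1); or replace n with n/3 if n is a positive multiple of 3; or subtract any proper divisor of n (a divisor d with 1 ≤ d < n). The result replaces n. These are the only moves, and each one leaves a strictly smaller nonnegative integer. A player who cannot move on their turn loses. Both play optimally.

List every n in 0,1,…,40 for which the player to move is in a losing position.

0, 2, 5, 7, 9, 11, 13, 16, 19, 23, 25, 28, 31, 34, 37, 40

Classify positions by backward induction: terminal positions (no move available) are L. From any other position, the mover wins iff some move reaches an L.
n=0: no move → L
n=1: W (go to 0, an L position)
n=2: L (sole option 1(W) is W)
n=3: W (go to 2, an L position)
n=4: W (go to 2, an L position)
n=5: L (sole option 4(W) is W)
n=6: W (go to 2, an L position)
n=7: L (sole option 6(W) is W)
n=8: W (go to 7, an L position)
n=9: L (options 3(W), 6(W), 8(W) are all W)
n=10: W (go to 5, an L position)
n=11: L (sole option 10(W) is W)
n=12: W (go to 9, an L position)
n=13: L (sole option 12(W) is W)
n=14: W (go to 7, an L position)
n=15: W (go to 5, an L position)
n=16: L (options 8(W), 12(W), 14(W), 15(W) are all W)
n=17: W (go to 16, an L position)
n=18: W (go to 9, an L position)
n=19: L (sole option 18(W) is W)
n=20: W (go to 16, an L position)
n=21: W (go to 7, an L position)
n=22: W (go to 11, an L position)
n=23: L (sole option 22(W) is W)
n=24: W (go to 16, an L position)
n=25: L (options 20(W), 24(W) are all W)
n=26: W (go to 13, an L position)
n=27: W (go to 9, an L position)
n=28: L (options 14(W), 21(W), 24(W), 26(W), 27(W) are all W)
n=29: W (go to 28, an L position)
n=30: W (go to 25, an L position)
n=31: L (sole option 30(W) is W)
n=32: W (go to 16, an L position)
n=33: W (go to 11, an L position)
n=34: L (options 17(W), 32(W), 33(W) are all W)
n=35: W (go to 28, an L position)
n=36: W (go to 34, an L position)
n=37: L (sole option 36(W) is W)
n=38: W (go to 19, an L position)
n=39: W (go to 13, an L position)
n=40: L (options 20(W), 30(W), 32(W), 35(W), 36(W), 38(W), 39(W) are all W)
The losing starting values of n are exactly the entries labelled L in this table (16 of them).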